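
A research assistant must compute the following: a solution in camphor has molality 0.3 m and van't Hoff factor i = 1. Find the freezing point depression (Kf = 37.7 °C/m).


ΔTf = Kf × m × i
= 37.7 × 0.3 × 1
= 11.31 °C

11.31 °C


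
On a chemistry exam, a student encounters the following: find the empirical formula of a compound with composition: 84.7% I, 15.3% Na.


Assume 100 g sample. Moles of each element:
  I: 84.7/126.9 = 0.667 mol
  Na: 15.3/22.99 = 0.666 mol
Divide by smallest (0.666):
  I: 0.667/0.666 = 1.0
  Na: 0.666/0.666 = 1.0
Empirical formula: NaI

NaI


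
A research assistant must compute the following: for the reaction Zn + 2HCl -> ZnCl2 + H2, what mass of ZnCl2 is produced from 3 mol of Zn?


Mole ratio ZnCl2:Zn = 1:1
n(ZnCl2) = 3 × 1/1 = 3.000 mol
mass = 3.000 × 136.28 = 408.84 g

408.84 g


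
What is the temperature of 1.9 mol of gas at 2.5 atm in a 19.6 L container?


PV = nRT  (R = 0.08206 L·atm/(mol·K))
T = PV/(nR) = 2.5×19.6/(1.9×0.08206)
= 49.00/0.155914
= 314.28 K

314.28 K


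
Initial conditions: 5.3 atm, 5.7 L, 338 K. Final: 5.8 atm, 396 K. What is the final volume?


P1V1/T1 = P2V2/T2
V2 = P1V1T2/(T1P2)
= 5.3×5.7×396/(338×5.8)
= 6.102 L

6.102 L


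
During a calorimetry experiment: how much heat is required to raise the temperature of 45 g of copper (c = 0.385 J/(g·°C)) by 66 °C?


q = mcΔT = 45 × 0.385 × 66
= 1143.45 J

1143.45 J


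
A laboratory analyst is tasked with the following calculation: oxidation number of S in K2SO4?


2(+1) + x + 4(-2) = 0, so x = +6
Oxidation number: +6

+6


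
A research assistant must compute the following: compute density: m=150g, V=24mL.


ρ = mass/volume
= 150/24
= 6.25 g/mL

6.25 g/mL


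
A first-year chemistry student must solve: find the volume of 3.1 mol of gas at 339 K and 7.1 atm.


PV = nRT  (R = 0.08206 L·atm/(mol·K))
V = nRT/P = 3.1×0.08206×339/7.1
= 12.146 L

12.146 L


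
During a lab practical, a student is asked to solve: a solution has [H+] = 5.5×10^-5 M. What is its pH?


pH = -log10([H+]) = -log10(5.5×10^-5)
= 5 - log10(5.5)
= 5 - 0.74
= 4.26

4.26


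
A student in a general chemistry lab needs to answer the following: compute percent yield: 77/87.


% yield = actual/theoretical × 100
= 77/87 × 100
= 88.51%

88.51%


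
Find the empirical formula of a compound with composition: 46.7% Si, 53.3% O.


Assume 100 g sample. Moles of each element:
  Si: 46.7/28.09 = 1.663 mol
  O: 53.3/16.0 = 3.331 mol
Divide by smallest (1.663):
  Si: 1.663/1.663 = 1.0
  O: 3.331/1.663 = 2.0
Empirical formula: SiO2

SiO2


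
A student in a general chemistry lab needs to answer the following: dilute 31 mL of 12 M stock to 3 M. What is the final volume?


C1V1 = C2V2
12 × 31 = 3 × V2
V2 = 372/3 = 124.0 mL

124.0 mL


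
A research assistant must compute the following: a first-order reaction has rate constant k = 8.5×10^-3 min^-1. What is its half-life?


t½ = ln2/k = 0.693147/(8.5×10^-3 min^-1)
= 81.55 min

81.55 min


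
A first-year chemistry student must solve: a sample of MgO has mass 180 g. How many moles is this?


M(MgO) = 40.31 g/mol
n = mass/M = 180/40.31 = 4.4654 mol

4.4654 mol


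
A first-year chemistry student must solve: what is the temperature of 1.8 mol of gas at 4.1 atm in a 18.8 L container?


PV = nRT  (R = 0.08206 L·atm/(mol·K))
T = PV/(nR) = 4.1×18.8/(1.8×0.08206)
= 77.08/0.147708
= 521.84 K

521.84 K


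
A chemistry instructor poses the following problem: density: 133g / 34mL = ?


ρ = mass/volume
= 133/34
= 3.912 g/mL

3.912 g/mL


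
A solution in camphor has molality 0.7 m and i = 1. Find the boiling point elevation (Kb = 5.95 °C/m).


ΔTb = Kb × m × i
= 5.95 × 0.7 × 1
= 4.165 °C

4.165 °C


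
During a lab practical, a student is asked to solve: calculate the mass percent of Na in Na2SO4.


M(Na2SO4) = 2×22.99 + 1×32.07 + 4×16.0 = 142.05 g/mol
Mass of Na = 2 × 22.99 = 45.98 g/mol
% Na = 45.98/142.05 × 100 = 32.37%

32.37%


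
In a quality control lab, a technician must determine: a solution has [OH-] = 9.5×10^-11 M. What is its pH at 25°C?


pOH = -log10([OH-]) = -log10(9.5×10^-11)
= 11 - log10(9.5) = 10.02
pH = 14 - pOH = 14 - 10.02 = 3.98

3.98


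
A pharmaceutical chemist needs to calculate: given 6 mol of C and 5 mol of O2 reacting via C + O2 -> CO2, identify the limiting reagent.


Mole ratio available / coefficient:
  C: 6/1 = 6.000
  O2: 5/1 = 5.000
Smaller ratio is limiting.

O2


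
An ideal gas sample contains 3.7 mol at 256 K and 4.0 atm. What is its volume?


PV = nRT  (R = 0.08206 L·atm/(mol·K))
V = nRT/P = 3.7×0.08206×256/4.0
= 19.432 L

19.432 L


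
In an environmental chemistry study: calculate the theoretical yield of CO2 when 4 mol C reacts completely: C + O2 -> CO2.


Mole ratio CO2:C = 1:1
n(CO2) = 4 × 1/1 = 4.000 mol
mass = 4.000 × 44.01 = 176.04 g

176.04 g


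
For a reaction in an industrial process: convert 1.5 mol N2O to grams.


M(N2O) = 44.02 g/mol
mass = n × M = 1.5 × 44.02 = 66.03 g

66.03 g


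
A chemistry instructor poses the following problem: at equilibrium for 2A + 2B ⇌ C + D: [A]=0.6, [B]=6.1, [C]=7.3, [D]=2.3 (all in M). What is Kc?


Kc = [C][D]/([A]^2[B]^2)
= (7.3^1 × 2.3^1)/(0.6^2 × 6.1^2)
= 16.79/13.3956
= 1.253

1.253


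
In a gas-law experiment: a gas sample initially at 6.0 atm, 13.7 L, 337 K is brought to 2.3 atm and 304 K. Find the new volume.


P1V1/T1 = P2V2/T2
V2 = P1V1T2/(T1P2)
= 6.0×13.7×304/(337×2.3)
= 32.239 L

32.239 L


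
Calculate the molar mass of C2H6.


M(C2H6) = 2×12.01 + 6×1.008
= 24.02 + 6.05
= 30.07 g/mol

30.07 g/mol


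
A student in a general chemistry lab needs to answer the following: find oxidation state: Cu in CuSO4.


Sulfate is -2, so Cu = +2
Oxidation number: +2

+2


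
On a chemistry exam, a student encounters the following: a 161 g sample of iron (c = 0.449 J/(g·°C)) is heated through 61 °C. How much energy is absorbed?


q = mcΔT = 161 × 0.449 × 61
= 4409.63 J

4409.63 J


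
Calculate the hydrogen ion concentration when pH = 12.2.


[H+] = 10^(-pH) = 10^(-12.2)
= 6.31×10^-13 M

6.31×10^-13 M


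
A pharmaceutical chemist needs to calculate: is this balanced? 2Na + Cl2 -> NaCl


Equation: 2Na + Cl2 -> NaCl
Check atoms: Cl: 2≠1, Na: 2≠1
Not balanced

No, not balanced


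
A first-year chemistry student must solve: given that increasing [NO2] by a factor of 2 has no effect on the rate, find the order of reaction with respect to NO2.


rate ∝ [NO2]^n
rate ∝ [NO2]^0
Order in NO2: 0

0


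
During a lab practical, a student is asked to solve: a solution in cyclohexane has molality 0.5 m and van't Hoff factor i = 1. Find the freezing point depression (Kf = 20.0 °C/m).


ΔTf = Kf × m × i
= 20.0 × 0.5 × 1
= 10.0 °C

10.0 °C


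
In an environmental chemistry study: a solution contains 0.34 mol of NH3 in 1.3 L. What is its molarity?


M = n/V = 0.34/1.3 = 0.262 mol/L

0.262 M


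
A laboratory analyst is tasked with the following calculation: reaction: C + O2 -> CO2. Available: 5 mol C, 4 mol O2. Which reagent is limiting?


Mole ratio available / coefficient:
  C: 5/1 = 5.000
  O2: 4/1 = 4.000
Smaller ratio is limiting.

O2


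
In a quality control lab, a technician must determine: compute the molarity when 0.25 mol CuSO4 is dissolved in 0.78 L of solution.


M = n/V = 0.25/0.78 = 0.321 mol/L

0.321 M


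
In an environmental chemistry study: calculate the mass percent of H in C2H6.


M(C2H6) = 2×12.01 + 6×1.008 = 30.068 g/mol
Mass of H = 6 × 1.008 = 6.048 g/mol
% H = 6.048/30.068 × 100 = 20.11%

20.11%


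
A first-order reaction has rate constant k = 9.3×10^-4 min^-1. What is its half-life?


t½ = ln2/k = 0.693147/(9.3×10^-4 min^-1)
= 745.3 min

745.3 min


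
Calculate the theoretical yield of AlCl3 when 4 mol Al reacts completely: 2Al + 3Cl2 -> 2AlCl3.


Mole ratio AlCl3:Al = 2:2
n(AlCl3) = 4 × 2/2 = 4.000 mol
mass = 4.000 × 133.33 = 533.32 g

533.32 g


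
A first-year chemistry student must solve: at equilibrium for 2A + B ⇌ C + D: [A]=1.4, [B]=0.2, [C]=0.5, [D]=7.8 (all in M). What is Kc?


Kc = [C][D]/([A]^2[B])
= (0.5^1 × 7.8^1)/(1.4^2 × 0.2^1)
= 3.9/0.392
= 9.949

9.949


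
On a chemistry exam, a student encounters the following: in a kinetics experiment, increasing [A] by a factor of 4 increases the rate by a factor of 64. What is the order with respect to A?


rate ∝ [A]^n
4^n = 64 → n = 3
Order in A: 3

3


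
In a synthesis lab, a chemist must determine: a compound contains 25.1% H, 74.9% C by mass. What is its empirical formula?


Assume 100 g sample. Moles of each element:
  H: 25.1/1.008 = 24.901 mol
  C: 74.9/12.01 = 6.236 mol
Divide by smallest (6.236):
  H: 24.901/6.236 = 3.99
  C: 6.236/6.236 = 1.0
Empirical formula: CH4

CH4


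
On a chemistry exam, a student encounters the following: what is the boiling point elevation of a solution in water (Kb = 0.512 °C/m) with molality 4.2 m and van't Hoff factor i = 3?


ΔTb = Kb × m × i
= 0.512 × 4.2 × 3
= 6.4512 °C

6.4512 °C


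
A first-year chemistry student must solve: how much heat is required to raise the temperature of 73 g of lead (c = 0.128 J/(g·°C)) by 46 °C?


q = mcΔT = 73 × 0.128 × 46
= 429.82 J

429.82 J


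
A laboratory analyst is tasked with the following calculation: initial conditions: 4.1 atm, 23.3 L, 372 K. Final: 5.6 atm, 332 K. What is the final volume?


P1V1/T1 = P2V2/T2
V2 = P1V1T2/(T1P2)
= 4.1×23.3×332/(372×5.6)
= 15.225 L

15.225 L


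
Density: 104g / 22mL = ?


ρ = mass/volume
= 104/22
= 4.727 g/mL

4.727 g/mL


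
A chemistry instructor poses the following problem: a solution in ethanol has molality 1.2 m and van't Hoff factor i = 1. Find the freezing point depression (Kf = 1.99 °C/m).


ΔTf = Kf × m × i
= 1.99 × 1.2 × 1
= 2.388 °C

2.388 °C


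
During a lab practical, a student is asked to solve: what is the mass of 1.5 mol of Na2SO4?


M(Na2SO4) = 142.05 g/mol
mass = n × M = 1.5 × 142.05 = 213.08 g

213.08 g


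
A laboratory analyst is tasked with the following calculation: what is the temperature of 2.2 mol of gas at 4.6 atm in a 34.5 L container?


PV = nRT  (R = 0.08206 L·atm/(mol·K))
T = PV/(nR) = 4.6×34.5/(2.2×0.08206)
= 158.70/0.180532
= 879.07 K

879.07 K


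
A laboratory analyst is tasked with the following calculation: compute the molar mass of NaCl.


M(NaCl) = 1×22.99 + 1×35.45
= 22.99 + 35.45
= 58.44 g/mol

58.44 g/mol


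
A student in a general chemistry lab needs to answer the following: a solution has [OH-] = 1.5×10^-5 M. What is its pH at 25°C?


pOH = -log10([OH-]) = -log10(1.5×10^-5)
= 5 - log10(1.5) = 4.82
pH = 14 - pOH = 14 - 4.82 = 9.18

9.18


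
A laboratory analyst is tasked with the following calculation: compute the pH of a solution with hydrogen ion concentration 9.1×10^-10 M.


pH = -log10([H+]) = -log10(9.1×10^-10)
= 10 - log10(9.1)
= 10 - 0.96
= 9.04

9.04


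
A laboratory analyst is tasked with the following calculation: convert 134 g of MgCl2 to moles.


M(MgCl2) = 95.21 g/mol
n = mass/M = 134/95.21 = 1.4074 mol

1.4074 mol


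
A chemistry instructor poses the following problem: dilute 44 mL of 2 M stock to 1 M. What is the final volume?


C1V1 = C2V2
2 × 44 = 1 × V2
V2 = 88/1 = 88.0 mL

88.0 mL


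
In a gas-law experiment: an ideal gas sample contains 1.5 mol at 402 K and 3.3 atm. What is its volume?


PV = nRT  (R = 0.08206 L·atm/(mol·K))
V = nRT/P = 1.5×0.08206×402/3.3
= 14.995 L

14.995 L


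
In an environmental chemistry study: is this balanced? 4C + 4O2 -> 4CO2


Equation: 4C + 4O2 -> 4CO2
Check atoms: C: 4=4, O: 8=8
Balanced

Yes, balanced


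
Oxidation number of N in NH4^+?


x + 4(+1) = +1, so x = -3
Oxidation number: -3

-3


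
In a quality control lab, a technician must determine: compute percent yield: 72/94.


% yield = actual/theoretical × 100
= 72/94 × 100
= 76.6%

76.6%


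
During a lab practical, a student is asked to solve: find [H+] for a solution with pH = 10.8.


[H+] = 10^(-pH) = 10^(-10.8)
= 1.58×10^-11 M

1.58×10^-11 M


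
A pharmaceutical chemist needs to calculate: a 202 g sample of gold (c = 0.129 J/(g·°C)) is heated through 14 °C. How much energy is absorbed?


q = mcΔT = 202 × 0.129 × 14
= 364.81 J

364.81 J


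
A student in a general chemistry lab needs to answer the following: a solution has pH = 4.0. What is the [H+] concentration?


[H+] = 10^(-pH) = 10^(-4.0)
= 1.0×10^-4 M

1.0×10^-4 M


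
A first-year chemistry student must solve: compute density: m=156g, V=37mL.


ρ = mass/volume
= 156/37
= 4.216 g/mL

4.216 g/mL


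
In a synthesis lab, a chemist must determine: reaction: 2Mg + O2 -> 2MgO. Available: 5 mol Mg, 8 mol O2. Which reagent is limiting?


Mole ratio available / coefficient:
  Mg: 5/2 = 2.500
  O2: 8/1 = 8.000
Smaller ratio is limiting.

Mg


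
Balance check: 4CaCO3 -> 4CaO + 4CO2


Equation: 4CaCO3 -> 4CaO + 4CO2
Check atoms: C: 4=4, Ca: 4=4, O: 12=12
Balanced

Yes, balanced


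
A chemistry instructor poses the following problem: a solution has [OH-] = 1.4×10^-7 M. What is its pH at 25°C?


pOH = -log10([OH-]) = -log10(1.4×10^-7)
= 7 - log10(1.4) = 6.85
pH = 14 - pOH = 14 - 6.85 = 7.15

7.15


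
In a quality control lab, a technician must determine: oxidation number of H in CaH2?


H with a metal (hydride): -1
Oxidation number: -1

-1


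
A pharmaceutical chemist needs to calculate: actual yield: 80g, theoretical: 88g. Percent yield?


% yield = actual/theoretical × 100
= 80/88 × 100
= 90.91%

90.91%


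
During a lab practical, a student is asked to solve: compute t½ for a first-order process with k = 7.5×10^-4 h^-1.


t½ = ln2/k = 0.693147/(7.5×10^-4 h^-1)
= 924.2 h

924.2 h


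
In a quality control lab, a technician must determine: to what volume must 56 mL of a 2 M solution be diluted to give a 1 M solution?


C1V1 = C2V2
2 × 56 = 1 × V2
V2 = 112/1 = 112.0 mL

112.0 mL


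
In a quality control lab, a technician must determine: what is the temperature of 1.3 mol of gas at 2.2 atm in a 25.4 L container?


PV = nRT  (R = 0.08206 L·atm/(mol·K))
T = PV/(nR) = 2.2×25.4/(1.3×0.08206)
= 55.88/0.106678
= 523.82 K

523.82 K


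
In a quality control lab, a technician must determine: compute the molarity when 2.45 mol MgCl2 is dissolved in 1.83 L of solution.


M = n/V = 2.45/1.83 = 1.339 mol/L

1.339 M


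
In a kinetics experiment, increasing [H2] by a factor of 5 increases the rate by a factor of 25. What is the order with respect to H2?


rate ∝ [H2]^n
5^n = 25 → n = 2
Order in H2: 2

2


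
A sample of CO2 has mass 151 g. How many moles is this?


M(CO2) = 44.01 g/mol
n = mass/M = 151/44.01 = 3.431 mol

3.431 mol


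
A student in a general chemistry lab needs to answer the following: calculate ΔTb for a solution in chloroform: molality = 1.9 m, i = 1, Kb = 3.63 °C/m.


ΔTb = Kb × m × i
= 3.63 × 1.9 × 1
= 6.897 °C

6.897 °C


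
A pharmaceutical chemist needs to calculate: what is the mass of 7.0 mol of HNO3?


M(HNO3) = 63.02 g/mol
mass = n × M = 7.0 × 63.02 = 441.14 g

441.14 g


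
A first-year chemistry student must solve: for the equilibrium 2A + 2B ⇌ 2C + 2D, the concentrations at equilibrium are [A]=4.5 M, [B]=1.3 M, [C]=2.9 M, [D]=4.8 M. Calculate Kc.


Kc = [C]^2[D]^2/([A]^2[B]^2)
= (2.9^2 × 4.8^2)/(4.5^2 × 1.3^2)
= 193.7664/34.2225
= 5.662

5.662


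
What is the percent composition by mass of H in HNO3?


M(HNO3) = 1×1.008 + 1×14.01 + 3×16.0 = 63.018 g/mol
Mass of H = 1 × 1.008 = 1.008 g/mol
% H = 1.008/63.018 × 100 = 1.60%

1.60%


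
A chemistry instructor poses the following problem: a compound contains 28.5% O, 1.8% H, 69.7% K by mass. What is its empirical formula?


Assume 100 g sample. Moles of each element:
  O: 28.5/16.0 = 1.781 mol
  H: 1.8/1.008 = 1.786 mol
  K: 69.7/39.1 = 1.783 mol
Divide by smallest (1.781):
  O: 1.781/1.781 = 1.0
  H: 1.786/1.781 = 1.0
  K: 1.783/1.781 = 1.0
Empirical formula: KOH

KOH


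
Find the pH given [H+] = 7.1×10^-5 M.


pH = -log10([H+]) = -log10(7.1×10^-5)
= 5 - log10(7.1)
= 5 - 0.85
= 4.15

4.15


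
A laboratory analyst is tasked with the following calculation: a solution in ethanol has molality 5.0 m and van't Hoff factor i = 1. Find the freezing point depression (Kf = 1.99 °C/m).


ΔTf = Kf × m × i
= 1.99 × 5.0 × 1
= 9.95 °C

9.95 °C


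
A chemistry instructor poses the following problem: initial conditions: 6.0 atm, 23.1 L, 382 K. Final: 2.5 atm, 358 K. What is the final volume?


P1V1/T1 = P2V2/T2
V2 = P1V1T2/(T1P2)
= 6.0×23.1×358/(382×2.5)
= 51.957 L

51.957 L


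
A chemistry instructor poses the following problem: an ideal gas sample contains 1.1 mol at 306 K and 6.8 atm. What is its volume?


PV = nRT  (R = 0.08206 L·atm/(mol·K))
V = nRT/P = 1.1×0.08206×306/6.8
= 4.062 L

4.062 L


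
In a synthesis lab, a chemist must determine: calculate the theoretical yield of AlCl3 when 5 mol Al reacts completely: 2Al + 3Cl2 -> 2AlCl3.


Mole ratio AlCl3:Al = 2:2
n(AlCl3) = 5 × 2/2 = 5.000 mol
mass = 5.000 × 133.33 = 666.65 g

666.65 g


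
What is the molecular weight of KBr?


M(KBr) = 1×39.1 + 1×79.9
= 39.1 + 79.9
= 119.0 g/mol

119.0 g/mol


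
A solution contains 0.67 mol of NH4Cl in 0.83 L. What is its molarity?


M = n/V = 0.67/0.83 = 0.807 mol/L

0.807 M


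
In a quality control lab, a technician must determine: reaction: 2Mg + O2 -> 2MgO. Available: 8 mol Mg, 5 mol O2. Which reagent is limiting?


Mole ratio available / coefficient:
  Mg: 8/2 = 4.000
  O2: 5/1 = 5.000
Smaller ratio is limiting.

Mg


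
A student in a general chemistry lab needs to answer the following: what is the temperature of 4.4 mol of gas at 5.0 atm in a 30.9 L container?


PV = nRT  (R = 0.08206 L·atm/(mol·K))
T = PV/(nR) = 5.0×30.9/(4.4×0.08206)
= 154.50/0.361064
= 427.90 K

427.90 K


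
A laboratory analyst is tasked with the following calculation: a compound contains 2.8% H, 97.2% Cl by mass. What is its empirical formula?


Assume 100 g sample. Moles of each element:
  H: 2.8/1.008 = 2.778 mol
  Cl: 97.2/35.45 = 2.742 mol
Divide by smallest (2.742):
  H: 2.778/2.742 = 1.01
  Cl: 2.742/2.742 = 1.0
Empirical formula: HCl

HCl


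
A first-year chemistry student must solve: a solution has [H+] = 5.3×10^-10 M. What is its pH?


pH = -log10([H+]) = -log10(5.3×10^-10)
= 10 - log10(5.3)
= 10 - 0.72
= 9.28

9.28


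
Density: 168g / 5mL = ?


ρ = mass/volume
= 168/5
= 33.6 g/mL

33.6 g/mL


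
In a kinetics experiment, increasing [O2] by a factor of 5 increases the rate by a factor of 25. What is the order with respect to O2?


rate ∝ [O2]^n
5^n = 25 → n = 2
Order in O2: 2

2


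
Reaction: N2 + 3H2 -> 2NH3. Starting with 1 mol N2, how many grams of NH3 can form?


Mole ratio NH3:N2 = 2:1
n(NH3) = 1 × 2/1 = 2.000 mol
mass = 2.000 × 17.03 = 34.06 g

34.06 g


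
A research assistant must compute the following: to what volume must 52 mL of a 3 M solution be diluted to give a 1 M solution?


C1V1 = C2V2
3 × 52 = 1 × V2
V2 = 156/1 = 156.0 mL

156.0 mL


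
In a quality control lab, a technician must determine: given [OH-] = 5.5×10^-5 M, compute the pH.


pOH = -log10([OH-]) = -log10(5.5×10^-5)
= 5 - log10(5.5) = 4.26
pH = 14 - pOH = 14 - 4.26 = 9.74

9.74


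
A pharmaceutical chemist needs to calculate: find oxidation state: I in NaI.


halide: -1
Oxidation number: -1

-1


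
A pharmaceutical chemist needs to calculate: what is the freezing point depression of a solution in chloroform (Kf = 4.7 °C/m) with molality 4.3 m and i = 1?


ΔTf = Kf × m × i
= 4.7 × 4.3 × 1
= 20.21 °C

20.21 °C


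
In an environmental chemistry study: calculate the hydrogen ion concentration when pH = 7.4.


[H+] = 10^(-pH) = 10^(-7.4)
= 3.98×10^-8 M

3.98×10^-8 M


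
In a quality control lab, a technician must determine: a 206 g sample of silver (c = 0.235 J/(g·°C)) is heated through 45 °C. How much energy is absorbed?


q = mcΔT = 206 × 0.235 × 45
= 2178.45 J

2178.45 J


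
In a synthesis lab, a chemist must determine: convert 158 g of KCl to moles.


M(KCl) = 74.55 g/mol
n = mass/M = 158/74.55 = 2.1194 mol

2.1194 mol


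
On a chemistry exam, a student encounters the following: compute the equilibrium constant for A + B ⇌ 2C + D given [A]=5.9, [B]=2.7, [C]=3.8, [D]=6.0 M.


Kc = [C]^2[D]/([A][B])
= (3.8^2 × 6.0^1)/(5.9^1 × 2.7^1)
= 86.64/15.93
= 5.439

5.439


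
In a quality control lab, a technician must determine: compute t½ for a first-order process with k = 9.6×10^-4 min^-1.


t½ = ln2/k = 0.693147/(9.6×10^-4 min^-1)
= 722.0 min

722.0 min


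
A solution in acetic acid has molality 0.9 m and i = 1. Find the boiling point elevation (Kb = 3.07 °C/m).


ΔTb = Kb × m × i
= 3.07 × 0.9 × 1
= 2.763 °C

2.763 °C


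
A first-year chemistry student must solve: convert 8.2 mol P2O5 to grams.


M(P2O5) = 141.94 g/mol
mass = n × M = 8.2 × 141.94 = 1163.91 g

1163.91 g


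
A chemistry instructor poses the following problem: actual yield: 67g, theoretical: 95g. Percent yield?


% yield = actual/theoretical × 100
= 67/95 × 100
= 70.53%

70.53%


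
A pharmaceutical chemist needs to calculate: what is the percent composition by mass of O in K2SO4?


M(K2SO4) = 2×39.1 + 1×32.07 + 4×16.0 = 174.27 g/mol
Mass of O = 4 × 16.0 = 64.00 g/mol
% O = 64.00/174.27 × 100 = 36.72%

36.72%


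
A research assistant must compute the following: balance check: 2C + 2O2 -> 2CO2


Equation: 2C + 2O2 -> 2CO2
Check atoms: C: 2=2, O: 4=4
Balanced

Yes, balanced


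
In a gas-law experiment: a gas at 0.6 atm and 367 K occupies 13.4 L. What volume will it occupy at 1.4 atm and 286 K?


P1V1/T1 = P2V2/T2
V2 = P1V1T2/(T1P2)
= 0.6×13.4×286/(367×1.4)
= 4.475 L

4.475 L


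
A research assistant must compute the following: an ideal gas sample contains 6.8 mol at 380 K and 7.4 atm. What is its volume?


PV = nRT  (R = 0.08206 L·atm/(mol·K))
V = nRT/P = 6.8×0.08206×380/7.4
= 28.654 L

28.654 L


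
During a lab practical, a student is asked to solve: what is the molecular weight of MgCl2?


M(MgCl2) = 1×24.31 + 2×35.45
= 24.31 + 70.9
= 95.21 g/mol

95.21 g/mol


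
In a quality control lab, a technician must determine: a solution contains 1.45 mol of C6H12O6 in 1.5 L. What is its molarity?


M = n/V = 1.45/1.5 = 0.967 mol/L

0.967 M


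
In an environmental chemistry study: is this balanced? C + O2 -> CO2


Equation: C + O2 -> CO2
Check atoms: C: 1=1, O: 2=2
Balanced

Yes, balanced


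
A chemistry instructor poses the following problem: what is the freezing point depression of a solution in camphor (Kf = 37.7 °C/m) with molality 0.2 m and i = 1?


ΔTf = Kf × m × i
= 37.7 × 0.2 × 1
= 7.54 °C

7.54 °C


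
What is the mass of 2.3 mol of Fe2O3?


M(Fe2O3) = 159.7 g/mol
mass = n × M = 2.3 × 159.7 = 367.31 g

367.31 g


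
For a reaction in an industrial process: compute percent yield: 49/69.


% yield = actual/theoretical × 100
= 49/69 × 100
= 71.01%

71.01%


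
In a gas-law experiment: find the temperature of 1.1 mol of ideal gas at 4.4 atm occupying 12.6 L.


PV = nRT  (R = 0.08206 L·atm/(mol·K))
T = PV/(nR) = 4.4×12.6/(1.1×0.08206)
= 55.44/0.090266
= 614.18 K

614.18 K


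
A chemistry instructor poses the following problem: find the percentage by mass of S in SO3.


M(SO3) = 1×32.07 + 3×16.0 = 80.07 g/mol
Mass of S = 1 × 32.07 = 32.07 g/mol
% S = 32.07/80.07 × 100 = 40.05%

40.05%


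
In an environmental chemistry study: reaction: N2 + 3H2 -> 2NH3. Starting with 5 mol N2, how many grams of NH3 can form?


Mole ratio NH3:N2 = 2:1
n(NH3) = 5 × 2/1 = 10.000 mol
mass = 10.000 × 17.03 = 170.3 g

170.3 g


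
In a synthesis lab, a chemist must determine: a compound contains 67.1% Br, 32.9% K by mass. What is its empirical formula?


Assume 100 g sample. Moles of each element:
  Br: 67.1/79.9 = 0.84 mol
  K: 32.9/39.1 = 0.841 mol
Divide by smallest (0.84):
  Br: 0.84/0.84 = 1.0
  K: 0.841/0.84 = 1.0
Empirical formula: KBr

KBr


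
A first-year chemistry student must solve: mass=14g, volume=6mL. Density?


ρ = mass/volume
= 14/6
= 2.333 g/mL

2.333 g/mL


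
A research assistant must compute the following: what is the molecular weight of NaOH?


M(NaOH) = 1×22.99 + 1×16.0 + 1×1.008
= 22.99 + 16.0 + 1.01
= 40.0 g/mol

40.0 g/mol


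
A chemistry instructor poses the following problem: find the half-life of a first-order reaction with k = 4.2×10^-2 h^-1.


t½ = ln2/k = 0.693147/(4.2×10^-2 h^-1)
= 16.50 h

16.50 h


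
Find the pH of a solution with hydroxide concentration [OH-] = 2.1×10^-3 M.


pOH = -log10([OH-]) = -log10(2.1×10^-3)
= 3 - log10(2.1) = 2.68
pH = 14 - pOH = 14 - 2.68 = 11.32

11.32


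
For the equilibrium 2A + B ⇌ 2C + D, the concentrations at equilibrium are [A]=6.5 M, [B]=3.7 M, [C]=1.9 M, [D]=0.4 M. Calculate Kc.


Kc = [C]^2[D]/([A]^2[B])
= (1.9^2 × 0.4^1)/(6.5^2 × 3.7^1)
= 1.444/156.325
= 0.009237

0.009237


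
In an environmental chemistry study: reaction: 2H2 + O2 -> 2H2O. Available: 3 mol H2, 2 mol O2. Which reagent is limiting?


Mole ratio available / coefficient:
  H2: 3/2 = 1.500
  O2: 2/1 = 2.000
Smaller ratio is limiting.

H2


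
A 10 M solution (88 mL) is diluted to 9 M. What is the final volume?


C1V1 = C2V2
10 × 88 = 9 × V2
V2 = 880/9 = 97.78 mL

97.78 mL


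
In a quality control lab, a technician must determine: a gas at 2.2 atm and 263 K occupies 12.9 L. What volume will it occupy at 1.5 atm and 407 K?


P1V1/T1 = P2V2/T2
V2 = P1V1T2/(T1P2)
= 2.2×12.9×407/(263×1.5)
= 29.279 L

29.279 L


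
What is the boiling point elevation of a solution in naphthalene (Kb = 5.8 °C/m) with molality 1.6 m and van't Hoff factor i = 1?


ΔTb = Kb × m × i
= 5.8 × 1.6 × 1
= 9.28 °C

9.28 °C


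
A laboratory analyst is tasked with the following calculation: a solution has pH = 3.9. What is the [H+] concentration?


[H+] = 10^(-pH) = 10^(-3.9)
= 1.26×10^-4 M

1.26×10^-4 M


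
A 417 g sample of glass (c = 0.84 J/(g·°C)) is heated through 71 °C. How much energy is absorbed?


q = mcΔT = 417 × 0.84 × 71
= 24869.88 J

24869.88 J


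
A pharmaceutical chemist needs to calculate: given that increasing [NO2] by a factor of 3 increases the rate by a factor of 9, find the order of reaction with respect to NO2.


rate ∝ [NO2]^n
3^n = 9 → n = 2
Order in NO2: 2

2


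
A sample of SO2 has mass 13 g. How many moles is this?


M(SO2) = 64.07 g/mol
n = mass/M = 13/64.07 = 0.2029 mol

0.2029 mol


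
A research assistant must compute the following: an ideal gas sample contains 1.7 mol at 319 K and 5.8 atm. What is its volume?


PV = nRT  (R = 0.08206 L·atm/(mol·K))
V = nRT/P = 1.7×0.08206×319/5.8
= 7.673 L

7.673 L


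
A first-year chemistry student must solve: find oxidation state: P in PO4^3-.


x + 4(-2) = -3, so x = +5
Oxidation number: +5

+5


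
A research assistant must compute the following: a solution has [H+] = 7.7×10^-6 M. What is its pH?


pH = -log10([H+]) = -log10(7.7×10^-6)
= 6 - log10(7.7)
= 6 - 0.89
= 5.11

5.11


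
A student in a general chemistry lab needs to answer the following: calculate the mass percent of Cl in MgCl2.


M(MgCl2) = 1×24.31 + 2×35.45 = 95.21 g/mol
Mass of Cl = 2 × 35.45 = 70.90 g/mol
% Cl = 70.90/95.21 × 100 = 74.47%

74.47%


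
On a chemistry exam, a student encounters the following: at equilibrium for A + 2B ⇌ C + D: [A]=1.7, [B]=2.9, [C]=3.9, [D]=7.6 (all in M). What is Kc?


Kc = [C][D]/([A][B]^2)
= (3.9^1 × 7.6^1)/(1.7^1 × 2.9^2)
= 29.64/14.297
= 2.073

2.073


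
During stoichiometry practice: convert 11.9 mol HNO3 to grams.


M(HNO3) = 63.02 g/mol
mass = n × M = 11.9 × 63.02 = 749.94 g

749.94 g


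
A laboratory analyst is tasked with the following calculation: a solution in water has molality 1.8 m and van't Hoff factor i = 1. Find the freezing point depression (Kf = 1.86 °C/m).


ΔTf = Kf × m × i
= 1.86 × 1.8 × 1
= 3.348 °C

3.348 °C


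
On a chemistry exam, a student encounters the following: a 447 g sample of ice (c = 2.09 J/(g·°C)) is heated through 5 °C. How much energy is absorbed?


q = mcΔT = 447 × 2.09 × 5
= 4671.15 J

4671.15 J


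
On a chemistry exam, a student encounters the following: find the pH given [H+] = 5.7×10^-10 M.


pH = -log10([H+]) = -log10(5.7×10^-10)
= 10 - log10(5.7)
= 10 - 0.76
= 9.24

9.24


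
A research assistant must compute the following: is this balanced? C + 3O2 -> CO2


Equation: C + 3O2 -> CO2
Check atoms: C: 1=1, O: 6≠2
Not balanced

No, not balanced


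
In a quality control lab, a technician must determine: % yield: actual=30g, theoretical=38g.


% yield = actual/theoretical × 100
= 30/38 × 100
= 78.95%

78.95%


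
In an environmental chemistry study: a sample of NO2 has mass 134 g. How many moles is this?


M(NO2) = 46.01 g/mol
n = mass/M = 134/46.01 = 2.9124 mol

2.9124 mol


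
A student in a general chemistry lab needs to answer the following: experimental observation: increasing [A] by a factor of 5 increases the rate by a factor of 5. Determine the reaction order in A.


rate ∝ [A]^n
5^n = 5 → n = 1
Order in A: 1

1


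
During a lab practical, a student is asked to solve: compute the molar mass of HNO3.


M(HNO3) = 1×1.008 + 1×14.01 + 3×16.0
= 1.01 + 14.01 + 48.0
= 63.02 g/mol

63.02 g/mol


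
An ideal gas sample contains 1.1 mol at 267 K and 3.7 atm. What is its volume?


PV = nRT  (R = 0.08206 L·atm/(mol·K))
V = nRT/P = 1.1×0.08206×267/3.7
= 6.514 L

6.514 L


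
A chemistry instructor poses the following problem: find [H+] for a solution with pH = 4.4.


[H+] = 10^(-pH) = 10^(-4.4)
= 3.98×10^-5 M

3.98×10^-5 M


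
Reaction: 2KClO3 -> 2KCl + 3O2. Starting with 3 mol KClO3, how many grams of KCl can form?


Mole ratio KCl:KClO3 = 2:2
n(KCl) = 3 × 2/2 = 3.000 mol
mass = 3.000 × 74.55 = 223.65 g

223.65 g


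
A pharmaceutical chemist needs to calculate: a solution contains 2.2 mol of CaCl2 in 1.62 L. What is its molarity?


M = n/V = 2.2/1.62 = 1.358 mol/L

1.358 M


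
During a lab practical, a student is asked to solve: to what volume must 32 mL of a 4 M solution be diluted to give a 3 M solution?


C1V1 = C2V2
4 × 32 = 3 × V2
V2 = 128/3 = 42.67 mL

42.67 mL


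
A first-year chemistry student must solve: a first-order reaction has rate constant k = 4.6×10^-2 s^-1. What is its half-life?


t½ = ln2/k = 0.693147/(4.6×10^-2 s^-1)
= 15.07 s

15.07 s


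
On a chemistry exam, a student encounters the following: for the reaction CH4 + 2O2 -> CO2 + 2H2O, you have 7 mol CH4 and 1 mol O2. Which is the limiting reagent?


Mole ratio available / coefficient:
  CH4: 7/1 = 7.000
  O2: 1/2 = 0.500
Smaller ratio is limiting.

O2


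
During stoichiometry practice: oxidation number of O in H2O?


O is usually -2
Oxidation number: -2

-2


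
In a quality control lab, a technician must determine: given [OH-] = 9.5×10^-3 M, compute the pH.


pOH = -log10([OH-]) = -log10(9.5×10^-3)
= 3 - log10(9.5) = 2.02
pH = 14 - pOH = 14 - 2.02 = 11.98

11.98


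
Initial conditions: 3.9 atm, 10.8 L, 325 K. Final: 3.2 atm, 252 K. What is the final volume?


P1V1/T1 = P2V2/T2
V2 = P1V1T2/(T1P2)
= 3.9×10.8×252/(325×3.2)
= 10.206 L

10.206 L


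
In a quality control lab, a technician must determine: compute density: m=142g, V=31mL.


ρ = mass/volume
= 142/31
= 4.581 g/mL

4.581 g/mL


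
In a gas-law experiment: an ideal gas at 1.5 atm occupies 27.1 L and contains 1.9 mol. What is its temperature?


PV = nRT  (R = 0.08206 L·atm/(mol·K))
T = PV/(nR) = 1.5×27.1/(1.9×0.08206)
= 40.65/0.155914
= 260.72 K

260.72 K


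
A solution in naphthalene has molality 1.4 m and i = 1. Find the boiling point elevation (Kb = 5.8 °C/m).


ΔTb = Kb × m × i
= 5.8 × 1.4 × 1
= 8.12 °C

8.12 °C


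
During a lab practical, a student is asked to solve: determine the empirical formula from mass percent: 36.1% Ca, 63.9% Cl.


Assume 100 g sample. Moles of each element:
  Ca: 36.1/40.08 = 0.901 mol
  Cl: 63.9/35.45 = 1.803 mol
Divide by smallest (0.901):
  Ca: 0.901/0.901 = 1.0
  Cl: 1.803/0.901 = 2.0
Empirical formula: CaCl2

CaCl2


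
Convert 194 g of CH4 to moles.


M(CH4) = 16.04 g/mol
n = mass/M = 194/16.04 = 12.0948 mol

12.0948 mol


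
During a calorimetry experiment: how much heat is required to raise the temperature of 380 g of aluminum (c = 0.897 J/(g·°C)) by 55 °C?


q = mcΔT = 380 × 0.897 × 55
= 18747.30 J

18747.30 J


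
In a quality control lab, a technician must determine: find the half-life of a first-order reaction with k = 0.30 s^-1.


t½ = ln2/k = 0.693147/(0.30 s^-1)
= 2.310 s

2.310 s


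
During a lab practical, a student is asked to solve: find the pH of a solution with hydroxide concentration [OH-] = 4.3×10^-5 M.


pOH = -log10([OH-]) = -log10(4.3×10^-5)
= 5 - log10(4.3) = 4.37
pH = 14 - pOH = 14 - 4.37 = 9.63

9.63


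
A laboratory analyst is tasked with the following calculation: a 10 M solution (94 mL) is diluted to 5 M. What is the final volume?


C1V1 = C2V2
10 × 94 = 5 × V2
V2 = 940/5 = 188.0 mL

188.0 mL


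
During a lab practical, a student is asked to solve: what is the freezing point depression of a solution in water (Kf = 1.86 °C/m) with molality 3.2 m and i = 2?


ΔTf = Kf × m × i
= 1.86 × 3.2 × 2
= 11.904 °C

11.904 °C


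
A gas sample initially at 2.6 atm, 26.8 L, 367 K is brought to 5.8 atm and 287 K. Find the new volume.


P1V1/T1 = P2V2/T2
V2 = P1V1T2/(T1P2)
= 2.6×26.8×287/(367×5.8)
= 9.395 L

9.395 L


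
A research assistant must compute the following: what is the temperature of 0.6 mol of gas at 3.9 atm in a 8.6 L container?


PV = nRT  (R = 0.08206 L·atm/(mol·K))
T = PV/(nR) = 3.9×8.6/(0.6×0.08206)
= 33.54/0.049236
= 681.21 K

681.21 K


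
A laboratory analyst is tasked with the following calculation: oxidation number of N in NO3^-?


x + 3(-2) = -1, so x = +5
Oxidation number: +5

+5


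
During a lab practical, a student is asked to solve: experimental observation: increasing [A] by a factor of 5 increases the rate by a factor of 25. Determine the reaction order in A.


rate ∝ [A]^n
5^n = 25 → n = 2
Order in A: 2

2


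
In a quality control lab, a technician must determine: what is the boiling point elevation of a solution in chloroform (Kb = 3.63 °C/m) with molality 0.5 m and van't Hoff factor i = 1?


ΔTb = Kb × m × i
= 3.63 × 0.5 × 1
= 1.815 °C

1.815 °C


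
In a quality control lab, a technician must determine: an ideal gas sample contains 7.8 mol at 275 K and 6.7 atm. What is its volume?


PV = nRT  (R = 0.08206 L·atm/(mol·K))
V = nRT/P = 7.8×0.08206×275/6.7
= 26.271 L

26.271 L


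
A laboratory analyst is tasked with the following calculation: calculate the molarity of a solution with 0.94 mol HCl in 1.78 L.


M = n/V = 0.94/1.78 = 0.528 mol/L

0.528 M


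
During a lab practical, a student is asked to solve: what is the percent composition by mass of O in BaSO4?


M(BaSO4) = 1×137.33 + 1×32.07 + 4×16.0 = 233.40 g/mol
Mass of O = 4 × 16.0 = 64.00 g/mol
% O = 64.00/233.40 × 100 = 27.42%

27.42%


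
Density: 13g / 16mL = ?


ρ = mass/volume
= 13/16
= 0.812 g/mL

0.812 g/mL


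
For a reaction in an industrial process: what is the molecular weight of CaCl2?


M(CaCl2) = 1×40.08 + 2×35.45
= 40.08 + 70.9
= 110.98 g/mol

110.98 g/mol


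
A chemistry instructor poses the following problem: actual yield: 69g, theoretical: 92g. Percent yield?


% yield = actual/theoretical × 100
= 69/92 × 100
= 75.0%

75.0%


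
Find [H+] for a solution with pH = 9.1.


[H+] = 10^(-pH) = 10^(-9.1)
= 7.94×10^-10 M

7.94×10^-10 M


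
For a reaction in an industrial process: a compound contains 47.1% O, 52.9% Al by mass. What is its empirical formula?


Assume 100 g sample. Moles of each element:
  O: 47.1/16.0 = 2.944 mol
  Al: 52.9/26.98 = 1.961 mol
Divide by smallest (1.961):
  O: 2.944/1.961 = 1.5
  Al: 1.961/1.961 = 1.0
Multiply all ratios by 2 to obtain whole numbers.
Empirical formula: Al2O3

Al2O3


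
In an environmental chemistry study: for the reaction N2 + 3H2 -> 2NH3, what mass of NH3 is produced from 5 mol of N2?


Mole ratio NH3:N2 = 2:1
n(NH3) = 5 × 2/1 = 10.000 mol
mass = 10.000 × 17.03 = 170.3 g

170.3 g


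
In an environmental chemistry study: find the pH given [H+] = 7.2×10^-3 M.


pH = -log10([H+]) = -log10(7.2×10^-3)
= 3 - log10(7.2)
= 3 - 0.86
= 2.14

2.14


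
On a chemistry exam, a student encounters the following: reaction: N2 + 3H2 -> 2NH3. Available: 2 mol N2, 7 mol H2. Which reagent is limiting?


Mole ratio available / coefficient:
  N2: 2/1 = 2.000
  H2: 7/3 = 2.333
Smaller ratio is limiting.

N2


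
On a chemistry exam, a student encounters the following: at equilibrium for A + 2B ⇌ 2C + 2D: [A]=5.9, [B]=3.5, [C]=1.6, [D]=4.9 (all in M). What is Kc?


Kc = [C]^2[D]^2/([A][B]^2)
= (1.6^2 × 4.9^2)/(5.9^1 × 3.5^2)
= 61.4656/72.275
= 0.8504

0.8504


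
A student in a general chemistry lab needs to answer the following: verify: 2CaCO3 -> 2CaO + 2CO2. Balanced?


Equation: 2CaCO3 -> 2CaO + 2CO2
Check atoms: C: 2=2, Ca: 2=2, O: 6=6
Balanced

Yes, balanced


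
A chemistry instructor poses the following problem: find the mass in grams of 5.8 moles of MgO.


M(MgO) = 40.31 g/mol
mass = n × M = 5.8 × 40.31 = 233.80 g

233.80 g


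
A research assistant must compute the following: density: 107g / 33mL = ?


ρ = mass/volume
= 107/33
= 3.242 g/mL

3.242 g/mL


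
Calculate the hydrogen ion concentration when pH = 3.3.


[H+] = 10^(-pH) = 10^(-3.3)
= 5.01×10^-4 M

5.01×10^-4 M


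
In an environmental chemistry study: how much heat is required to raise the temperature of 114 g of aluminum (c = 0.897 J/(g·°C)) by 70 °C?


q = mcΔT = 114 × 0.897 × 70
= 7158.06 J

7158.06 J


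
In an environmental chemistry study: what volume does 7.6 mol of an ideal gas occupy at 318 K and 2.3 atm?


PV = nRT  (R = 0.08206 L·atm/(mol·K))
V = nRT/P = 7.6×0.08206×318/2.3
= 86.227 L

86.227 L


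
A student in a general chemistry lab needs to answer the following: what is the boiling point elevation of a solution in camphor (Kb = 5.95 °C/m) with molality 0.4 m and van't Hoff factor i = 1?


ΔTb = Kb × m × i
= 5.95 × 0.4 × 1
= 2.38 °C

2.38 °C


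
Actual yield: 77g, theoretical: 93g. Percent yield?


% yield = actual/theoretical × 100
= 77/93 × 100
= 82.8%

82.8%


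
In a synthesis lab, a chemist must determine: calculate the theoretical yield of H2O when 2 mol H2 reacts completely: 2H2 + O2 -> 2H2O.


Mole ratio H2O:H2 = 2:2
n(H2O) = 2 × 2/2 = 2.000 mol
mass = 2.000 × 18.02 = 36.04 g

36.04 g


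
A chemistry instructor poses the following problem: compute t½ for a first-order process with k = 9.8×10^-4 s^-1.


t½ = ln2/k = 0.693147/(9.8×10^-4 s^-1)
= 707.3 s

707.3 s


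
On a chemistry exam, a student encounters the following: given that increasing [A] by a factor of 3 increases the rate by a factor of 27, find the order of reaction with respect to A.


rate ∝ [A]^n
3^n = 27 → n = 3
Order in A: 3

3
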